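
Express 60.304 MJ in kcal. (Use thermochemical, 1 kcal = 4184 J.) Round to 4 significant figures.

14410 kcal

1 megajoule = 239.006 kcal.
60.304 × 239.006 ≈ 14410 kcal.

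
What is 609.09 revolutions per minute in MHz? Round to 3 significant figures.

1 rpm = 1.66667 × 10^-8 MHz.
609.09 × 1.66667 × 10^-8 ≈ 1.02 × 10^-5 MHz.

1.02 × 10^-5 MHz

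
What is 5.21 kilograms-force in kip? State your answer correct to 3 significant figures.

0.0115 kip

1 kilogram-force = 0.00220462 kips.
5.21 × 0.00220462 ≈ 0.0115 kip.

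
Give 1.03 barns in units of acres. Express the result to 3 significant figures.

2.55e-32 acre

1 barn = 2.47105e-32 acres.
So 1.03 × 2.47105e-32 ≈ 2.55e-32 acre.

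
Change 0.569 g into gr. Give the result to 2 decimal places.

8.78 gr

1 g = 15.4324 grains.
So 0.569 × 15.4324 ≈ 8.78 gr.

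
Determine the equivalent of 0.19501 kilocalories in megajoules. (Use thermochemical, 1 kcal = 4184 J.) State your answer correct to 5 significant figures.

0.00081592 megajoules

1 kcal = 0.00418400 MJ.
Then 0.19501 × 0.00418400 ≈ 0.00081592 MJ.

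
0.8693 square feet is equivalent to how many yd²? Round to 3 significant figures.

1 ft² = 0.111111 yd².
So 0.8693 × 0.111111 ≈ 0.0966 yd².

0.0966 square yards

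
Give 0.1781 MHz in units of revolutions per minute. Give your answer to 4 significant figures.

1 MHz = 6.00000e+7 rpm.
0.1781 × 6.00000e+7 ≈ 1.069e+7 rpm.

1.069e+7 revolutions per minute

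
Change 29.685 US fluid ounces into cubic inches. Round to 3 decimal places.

1 US fl oz = 1.80469 cubic inches.
29.685 × 1.80469 ≈ 53.572 in³.

53.572 in³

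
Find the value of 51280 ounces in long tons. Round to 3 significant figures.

1.43 long tons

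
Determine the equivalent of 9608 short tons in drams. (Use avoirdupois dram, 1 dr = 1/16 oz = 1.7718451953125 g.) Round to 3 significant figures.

1 short ton = 512000 dr.
Thus 9608 × 512000 ≈ 4.92e+9 dr.

4.92e+9 dr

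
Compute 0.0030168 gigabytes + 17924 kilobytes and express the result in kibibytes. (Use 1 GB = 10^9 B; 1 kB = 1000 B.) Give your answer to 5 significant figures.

20450 KiB

0.0030168 GB = 2946.09 KiB and 17924 kB = 17503.9 KiB.
2946.09 + 17503.9 ≈ 20450 KiB.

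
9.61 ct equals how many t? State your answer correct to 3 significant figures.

1 carat = 2.00000 × 10^-7 t.
Then 9.61 × 2.00000 × 10^-7 ≈ 1.92 × 10^-6 t.

1.92 × 10^-6 t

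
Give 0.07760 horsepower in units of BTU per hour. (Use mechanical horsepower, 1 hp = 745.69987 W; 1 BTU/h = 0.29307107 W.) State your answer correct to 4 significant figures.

197.4 BTU/h

1 horsepower = 2544.43 BTU per hour.
0.07760 × 2544.43 ≈ 197.4 BTU/h.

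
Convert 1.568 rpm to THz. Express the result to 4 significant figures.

1 rpm = 1.66667e-14 terahertz.
So 1.568 × 1.66667e-14 ≈ 2.613e-14 THz.

2.613e-14 THz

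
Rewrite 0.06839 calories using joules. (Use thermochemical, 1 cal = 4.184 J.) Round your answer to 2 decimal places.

0.29 joules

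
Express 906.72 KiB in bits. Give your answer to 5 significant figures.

7.4279e+6 bit

1 KiB = 8192.00 bit.
Thus 906.72 × 8192.00 ≈ 7.4279e+6 bit.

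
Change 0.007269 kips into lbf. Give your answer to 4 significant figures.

1 kip = 1000.00 lbf.
So 0.007269 × 1000.00 ≈ 7.269 lbf.

7.269 lbf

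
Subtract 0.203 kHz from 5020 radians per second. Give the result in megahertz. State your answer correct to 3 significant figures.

0.000596 MHz

5020 rad/s = 0.000798958 MHz and 0.203 kHz = 0.000203000 MHz.
0.000798958 − 0.000203000 ≈ 0.000596 MHz.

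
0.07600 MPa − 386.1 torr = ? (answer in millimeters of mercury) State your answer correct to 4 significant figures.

183.9 millimeters of mercury

0.07600 MPa = 570.047 mmHg and 386.1 torr = 386.100 mmHg.
570.047 − 386.100 ≈ 183.9 mmHg.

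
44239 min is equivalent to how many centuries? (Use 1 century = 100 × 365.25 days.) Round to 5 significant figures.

0.00084111 century

1 minute = 1.90129e-8 century.
Then 44239 × 1.90129e-8 ≈ 0.00084111 century.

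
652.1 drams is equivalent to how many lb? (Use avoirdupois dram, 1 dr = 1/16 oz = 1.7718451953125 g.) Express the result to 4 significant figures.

2.547 lb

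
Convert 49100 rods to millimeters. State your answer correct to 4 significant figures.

2.469e+8 mm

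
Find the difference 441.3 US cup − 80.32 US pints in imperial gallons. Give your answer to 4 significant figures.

14.61 imperial gallons

441.3 US cup = 22.9662 imp gal and 80.32 US pt = 8.36005 imp gal.
22.9662 − 8.36005 ≈ 14.61 imp gal.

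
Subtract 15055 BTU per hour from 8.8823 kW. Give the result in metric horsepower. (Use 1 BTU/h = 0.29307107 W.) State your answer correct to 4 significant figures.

8.8823 kW = 12.0766 PS and 15055 BTU/h = 5.99890 PS.
12.0766 − 5.99890 ≈ 6.078 PS.

6.078 PS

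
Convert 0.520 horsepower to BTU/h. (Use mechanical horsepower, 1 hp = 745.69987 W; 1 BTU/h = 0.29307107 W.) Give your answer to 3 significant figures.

1320 BTU/h

1 hp = 2544.43 BTU/h.
So 0.520 × 2544.43 ≈ 1320 BTU/h.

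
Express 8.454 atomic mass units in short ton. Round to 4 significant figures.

1.547 × 10^-29 short tons

1 u = 1.83043 × 10^-30 short ton.
Thus 8.454 × 1.83043 × 10^-30 ≈ 1.547 × 10^-29 short ton.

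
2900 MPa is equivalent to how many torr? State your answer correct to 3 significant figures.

2.18 × 10^7 torr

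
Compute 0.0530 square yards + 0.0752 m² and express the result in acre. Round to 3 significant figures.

2.95 × 10^-5 acre

0.0530 yd² = 1.09504 × 10^-5 acre and 0.0752 m² = 1.85823 × 10^-5 acre.
1.09504 × 10^-5 + 1.85823 × 10^-5 ≈ 2.95 × 10^-5 acre.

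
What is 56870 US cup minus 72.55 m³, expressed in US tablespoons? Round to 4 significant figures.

56870 US cup = 909920 US tbsp and 72.55 m³ = 4.90641 × 10^6 US tbsp.
909920 − 4.90641 × 10^6 ≈ -3.996 × 10^6 US tbsp.

-3.996 × 10^6 US tbsp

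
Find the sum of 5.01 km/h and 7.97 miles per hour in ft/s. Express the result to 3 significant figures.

5.01 km/h = 4.56584 ft/s and 7.97 mph = 11.6893 ft/s.
4.56584 + 11.6893 ≈ 16.3 ft/s.

16.3 feet per second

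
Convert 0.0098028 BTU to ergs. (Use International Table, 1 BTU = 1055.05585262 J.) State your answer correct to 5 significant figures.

1.0343e+8 erg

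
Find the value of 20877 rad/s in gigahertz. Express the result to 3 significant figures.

1 radian per second = 1.59155 × 10^-10 GHz.
Thus 20877 × 1.59155 × 10^-10 ≈ 3.32 × 10^-6 GHz.

3.32 × 10^-6 gigahertz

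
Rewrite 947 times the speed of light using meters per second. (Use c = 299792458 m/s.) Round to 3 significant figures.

2.84 × 10^11 m/s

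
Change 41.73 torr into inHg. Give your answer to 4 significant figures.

1.643 inches of mercury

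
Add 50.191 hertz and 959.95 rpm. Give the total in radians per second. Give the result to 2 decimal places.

50.191 Hz = 315.3594 rad/s and 959.95 rpm = 100.5257 rad/s.
315.3594 + 100.5257 ≈ 415.89 rad/s.

415.89 radians per second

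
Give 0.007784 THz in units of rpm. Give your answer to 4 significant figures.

1 terahertz = 6.00000e+13 revolutions per minute.
So 0.007784 × 6.00000e+13 ≈ 4.670e+11 rpm.

4.670e+11 revolutions per minute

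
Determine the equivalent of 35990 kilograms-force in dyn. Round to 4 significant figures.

3.529 × 10^10 dyn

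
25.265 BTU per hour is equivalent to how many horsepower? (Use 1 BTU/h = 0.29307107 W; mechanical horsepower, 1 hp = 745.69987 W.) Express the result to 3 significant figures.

1 BTU per hour = 0.000393015 horsepower.
Thus 25.265 × 0.000393015 ≈ 0.00993 hp.

0.00993 horsepower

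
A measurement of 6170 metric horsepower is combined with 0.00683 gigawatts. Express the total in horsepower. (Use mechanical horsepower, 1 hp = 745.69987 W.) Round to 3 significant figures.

6170 PS = 6085.59 hp and 0.00683 GW = 9159.18 hp.
6085.59 + 9159.18 ≈ 15200 hp.

15200 hp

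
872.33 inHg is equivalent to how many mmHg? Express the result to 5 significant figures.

22157 mmHg

1 inch of mercury = 25.4000 millimeters of mercury.
So 872.33 × 25.4000 ≈ 22157 mmHg.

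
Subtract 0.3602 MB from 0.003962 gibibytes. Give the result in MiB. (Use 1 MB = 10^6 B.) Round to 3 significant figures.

3.71 MiB

0.003962 GiB = 4.05709 MiB and 0.3602 MB = 0.343513 MiB.
4.05709 − 0.343513 ≈ 3.71 MiB.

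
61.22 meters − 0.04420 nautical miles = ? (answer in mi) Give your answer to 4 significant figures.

61.22 m = 0.0380403 mi and 0.04420 nmi = 0.0508645 mi.
0.0380403 − 0.0508645 ≈ -0.01282 mi.

-0.01282 mi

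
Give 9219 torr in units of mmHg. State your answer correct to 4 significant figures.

9219 mmHg

1 torr = 1.00000 mmHg.
Then 9219 × 1.00000 ≈ 9219 mmHg.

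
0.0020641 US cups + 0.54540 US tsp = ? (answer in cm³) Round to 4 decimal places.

3.1766 cubic centimeters

0.0020641 US cup = 0.488342 cm³ and 0.54540 US tsp = 2.68823 cm³.
0.488342 + 2.68823 ≈ 3.1766 cm³.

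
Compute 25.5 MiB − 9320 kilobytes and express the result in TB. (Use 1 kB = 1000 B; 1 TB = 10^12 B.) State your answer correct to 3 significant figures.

1.74 × 10^-5 terabytes

25.5 MiB = 2.67387 × 10^-5 TB and 9320 kB = 9.32000 × 10^-6 TB.
2.67387 × 10^-5 − 9.32000 × 10^-6 ≈ 1.74 × 10^-5 TB.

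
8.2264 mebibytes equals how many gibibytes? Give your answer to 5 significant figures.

1 mebibyte = 0.0009765625 GiB.
Thus 8.2264 × 0.0009765625 ≈ 0.0080336 GiB.

0.0080336 GiB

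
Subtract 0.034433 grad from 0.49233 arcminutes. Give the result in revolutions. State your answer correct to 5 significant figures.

-6.3289e-5 revolutions

0.49233 arcmin = 2.27931e-5 rev and 0.034433 grad = 8.60825e-5 rev.
2.27931e-5 − 8.60825e-5 ≈ -6.3289e-5 rev.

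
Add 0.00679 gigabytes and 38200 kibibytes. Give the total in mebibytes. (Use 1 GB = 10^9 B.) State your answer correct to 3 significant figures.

43.8 MiB

0.00679 GB = 6.47545 MiB and 38200 KiB = 37.3047 MiB.
6.47545 + 37.3047 ≈ 43.8 MiB.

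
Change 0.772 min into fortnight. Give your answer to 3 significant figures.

3.83e-5 fortnight

1 min = 4.96032e-5 fortnights.
Thus 0.772 × 4.96032e-5 ≈ 3.83e-5 fortnight.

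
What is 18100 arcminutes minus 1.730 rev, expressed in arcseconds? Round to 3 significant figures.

18100 arcmin = 1.08600 × 10^6 arcsec and 1.730 rev = 2.24208 × 10^6 arcsec.
1.08600 × 10^6 − 2.24208 × 10^6 ≈ -1.16 × 10^6 arcsec.

-1.16 × 10^6 arcsec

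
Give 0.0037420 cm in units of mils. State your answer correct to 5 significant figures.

1.4732 mil

1 centimeter = 393.701 mil.
0.0037420 × 393.701 ≈ 1.4732 mil.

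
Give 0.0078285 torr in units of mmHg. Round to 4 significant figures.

1 torr = 0.9999999 millimeters of mercury.
0.0078285 × 0.9999999 ≈ 0.007828 mmHg.

0.007828 millimeters of mercury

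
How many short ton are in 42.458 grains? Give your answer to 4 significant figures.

3.033e-6 short ton

1 grain = 7.14286e-8 short tons.
So 42.458 × 7.14286e-8 ≈ 3.033e-6 short ton.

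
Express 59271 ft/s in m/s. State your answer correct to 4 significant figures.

18070 m/s

1 foot per second = 0.304800 meters per second.
Then 59271 × 0.304800 ≈ 18070 m/s.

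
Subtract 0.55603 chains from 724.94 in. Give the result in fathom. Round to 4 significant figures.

724.94 in = 10.0686 fathom and 0.55603 chain = 6.11633 fathom.
10.0686 − 6.11633 ≈ 3.952 fathom.

3.952 fathom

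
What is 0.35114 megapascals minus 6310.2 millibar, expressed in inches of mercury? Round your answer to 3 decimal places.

-82.649 inHg

0.35114 MPa = 103.69158 inHg and 6310.2 mbar = 186.34010 inHg.
103.69158 − 186.34010 ≈ -82.649 inHg.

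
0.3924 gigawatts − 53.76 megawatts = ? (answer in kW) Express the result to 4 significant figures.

338600 kilowatts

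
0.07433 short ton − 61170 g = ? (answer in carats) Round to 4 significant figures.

0.07433 short ton = 337155.2 ct and 61170 g = 305850.0 ct.
337155.2 − 305850.0 ≈ 31310 ct.

31310 carats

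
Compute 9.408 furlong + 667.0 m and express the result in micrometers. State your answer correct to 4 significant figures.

9.408 furlong = 1.89259e+9 μm and 667.0 m = 6.67000e+8 μm.
1.89259e+9 + 6.67000e+8 ≈ 2.560e+9 μm.

2.560e+9 μm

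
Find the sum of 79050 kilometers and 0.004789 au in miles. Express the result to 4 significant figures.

494300 mi

79050 km = 49119.4 mi and 0.004789 au = 445165 mi.
49119.4 + 445165 ≈ 494300 mi.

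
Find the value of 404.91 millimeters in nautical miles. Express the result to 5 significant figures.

0.00021863 nautical miles

1 mm = 5.39957 × 10^-7 nmi.
Thus 404.91 × 5.39957 × 10^-7 ≈ 0.00021863 nmi.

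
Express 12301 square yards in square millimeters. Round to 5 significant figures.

1 yd² = 836127 mm².
12301 × 836127 ≈ 1.0285 × 10^10 mm².

1.0285 × 10^10 square millimeters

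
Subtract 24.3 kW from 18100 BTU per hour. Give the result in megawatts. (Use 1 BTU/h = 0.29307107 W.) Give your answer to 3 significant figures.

-0.0190 MW

18100 BTU/h = 0.00530459 MW and 24.3 kW = 0.0243000 MW.
0.00530459 − 0.0243000 ≈ -0.0190 MW.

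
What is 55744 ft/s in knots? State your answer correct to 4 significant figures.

1 ft/s = 0.592484 kn.
Thus 55744 × 0.592484 ≈ 33030 kn.

33030 kn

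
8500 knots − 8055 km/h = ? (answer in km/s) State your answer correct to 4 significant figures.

8500 kn = 4.37278 km/s and 8055 km/h = 2.23750 km/s.
4.37278 − 2.23750 ≈ 2.135 km/s.

2.135 km/s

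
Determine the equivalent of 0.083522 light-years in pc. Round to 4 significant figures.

1 ly = 0.306601 pc.
So 0.083522 × 0.306601 ≈ 0.02561 pc.

0.02561 parsecs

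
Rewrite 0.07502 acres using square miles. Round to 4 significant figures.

0.0001172 square miles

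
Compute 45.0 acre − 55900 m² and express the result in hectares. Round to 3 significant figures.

12.6 ha

45.0 acre = 18.2109 ha and 55900 m² = 5.59000 ha.
18.2109 − 5.59000 ≈ 12.6 ha.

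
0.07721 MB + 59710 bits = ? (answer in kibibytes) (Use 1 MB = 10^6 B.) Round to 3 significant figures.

82.7 kibibytes

0.07721 MB = 75.4004 KiB and 59710 bit = 7.28882 KiB.
75.4004 + 7.28882 ≈ 82.7 KiB.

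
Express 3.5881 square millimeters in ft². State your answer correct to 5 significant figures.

1 mm² = 1.07639e-5 square feet.
Thus 3.5881 × 1.07639e-5 ≈ 3.8622e-5 ft².

3.8622e-5 ft²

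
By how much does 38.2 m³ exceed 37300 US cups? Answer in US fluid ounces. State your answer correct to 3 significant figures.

38.2 m³ = 1.29170e+6 US fl oz and 37300 US cup = 298400 US fl oz.
1.29170e+6 − 298400 ≈ 993000 US fl oz.

993000 US fluid ounces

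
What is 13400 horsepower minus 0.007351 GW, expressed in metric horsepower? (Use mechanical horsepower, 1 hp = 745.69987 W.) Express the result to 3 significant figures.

13400 hp = 13585.9 PS and 0.007351 GW = 9994.58 PS.
13585.9 − 9994.58 ≈ 3590 PS.

3590 PS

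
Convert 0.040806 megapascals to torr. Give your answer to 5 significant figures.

306.07 torr

1 megapascal = 7500.62 torr.
0.040806 × 7500.62 ≈ 306.07 torr.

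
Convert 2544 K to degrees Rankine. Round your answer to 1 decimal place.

4579.2 degrees Rankine

°R = K × 9/5.
Applying the formula gives 4579.2 °R.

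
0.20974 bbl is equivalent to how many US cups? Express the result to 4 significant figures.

1 bbl = 672.000 US cup.
Then 0.20974 × 672.000 ≈ 140.9 US cup.

140.9 US cups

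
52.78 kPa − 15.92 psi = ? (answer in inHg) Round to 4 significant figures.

52.78 kPa = 15.5859 inHg and 15.92 psi = 32.4134 inHg.
15.5859 − 32.4134 ≈ -16.83 inHg.

-16.83 inHg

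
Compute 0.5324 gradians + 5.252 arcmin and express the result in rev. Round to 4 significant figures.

0.5324 grad = 0.00133100 rev and 5.252 arcmin = 0.000243148 rev.
0.00133100 + 0.000243148 ≈ 0.001574 rev.

0.001574 revolutions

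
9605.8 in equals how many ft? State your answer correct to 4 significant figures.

1 in = 0.0833333 ft.
So 9605.8 × 0.0833333 ≈ 800.5 ft.

800.5 ft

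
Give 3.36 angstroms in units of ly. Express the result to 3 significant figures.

3.55e-26 ly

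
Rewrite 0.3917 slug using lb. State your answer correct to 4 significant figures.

1 slug = 32.1740 pounds.
So 0.3917 × 32.1740 ≈ 12.60 lb.

12.60 lb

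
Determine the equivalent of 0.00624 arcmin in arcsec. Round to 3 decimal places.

0.374 arcseconds

1 arcmin = 60.0000 arcseconds.
Thus 0.00624 × 60.0000 ≈ 0.374 arcsec.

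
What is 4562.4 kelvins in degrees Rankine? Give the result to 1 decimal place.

°R = K × 9/5.
Applying the formula gives 8212.3 °R.

8212.3 °R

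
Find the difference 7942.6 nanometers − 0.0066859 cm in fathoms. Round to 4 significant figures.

-3.222 × 10^-5 fathom

7942.6 nm = 4.34307 × 10^-6 fathom and 0.0066859 cm = 3.65589 × 10^-5 fathom.
4.34307 × 10^-6 − 3.65589 × 10^-5 ≈ -3.222 × 10^-5 fathom.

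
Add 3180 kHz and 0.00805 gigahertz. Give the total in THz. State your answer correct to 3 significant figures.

3180 kHz = 3.18000e-6 THz and 0.00805 GHz = 8.05000e-6 THz.
3.18000e-6 + 8.05000e-6 ≈ 1.12e-5 THz.

1.12e-5 THz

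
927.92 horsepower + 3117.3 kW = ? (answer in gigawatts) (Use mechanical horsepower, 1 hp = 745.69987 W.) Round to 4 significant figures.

927.92 hp = 0.000691950 GW and 3117.3 kW = 0.00311730 GW.
0.000691950 + 0.00311730 ≈ 0.003809 GW.

0.003809 gigawatts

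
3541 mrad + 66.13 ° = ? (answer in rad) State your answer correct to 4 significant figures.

4.695 rad

3541 mrad = 3.54100 rad and 66.13 ° = 1.15419 rad.
3.54100 + 1.15419 ≈ 4.695 rad.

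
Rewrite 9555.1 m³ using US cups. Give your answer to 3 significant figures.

1 m³ = 4226.75 US cup.
So 9555.1 × 4226.75 ≈ 4.04e+7 US cup.

4.04e+7 US cups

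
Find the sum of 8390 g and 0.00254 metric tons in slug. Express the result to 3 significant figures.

0.749 slug

8390 g = 0.574898 slug and 0.00254 t = 0.174045 slug.
0.574898 + 0.174045 ≈ 0.749 slug.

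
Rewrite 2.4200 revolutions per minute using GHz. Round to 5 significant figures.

4.0333e-11 GHz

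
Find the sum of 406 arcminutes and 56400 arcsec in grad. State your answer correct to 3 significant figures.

406 arcmin = 7.51852 grad and 56400 arcsec = 17.4074 grad.
7.51852 + 17.4074 ≈ 24.9 grad.

24.9 gradians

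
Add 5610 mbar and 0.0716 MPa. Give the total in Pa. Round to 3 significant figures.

5610 mbar = 561000 Pa and 0.0716 MPa = 71600.0 Pa.
561000 + 71600.0 ≈ 633000 Pa.

633000 pascals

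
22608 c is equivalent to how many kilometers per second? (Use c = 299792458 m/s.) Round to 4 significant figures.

6.778e+9 km/s

1 c = 299792 km/s.
22608 × 299792 ≈ 6.778e+9 km/s.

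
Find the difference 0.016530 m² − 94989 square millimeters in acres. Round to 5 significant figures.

0.016530 m² = 4.08465 × 10^-6 acre and 94989 mm² = 2.34723 × 10^-5 acre.
4.08465 × 10^-6 − 2.34723 × 10^-5 ≈ -1.9388 × 10^-5 acre.

-1.9388 × 10^-5 acres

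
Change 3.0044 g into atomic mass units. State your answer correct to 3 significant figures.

1.81 × 10^24 u

1 gram = 6.02214 × 10^23 u.
3.0044 × 6.02214 × 10^23 ≈ 1.81 × 10^24 u.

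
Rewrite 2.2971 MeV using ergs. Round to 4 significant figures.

3.680 × 10^-6 ergs

1 megaelectronvolt = 1.60218 × 10^-6 ergs.
Then 2.2971 × 1.60218 × 10^-6 ≈ 3.680 × 10^-6 erg.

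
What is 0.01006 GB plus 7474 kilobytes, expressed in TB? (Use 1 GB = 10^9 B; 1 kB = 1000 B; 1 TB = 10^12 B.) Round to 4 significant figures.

0.01006 GB = 1.00600 × 10^-5 TB and 7474 kB = 7.47400 × 10^-6 TB.
1.00600 × 10^-5 + 7.47400 × 10^-6 ≈ 1.753 × 10^-5 TB.

1.753 × 10^-5 TB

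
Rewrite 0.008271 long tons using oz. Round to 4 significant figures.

296.4 ounces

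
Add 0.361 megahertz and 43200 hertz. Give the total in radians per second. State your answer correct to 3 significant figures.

2.54 × 10^6 rad/s

0.361 MHz = 2.26823 × 10^6 rad/s and 43200 Hz = 271434 rad/s.
2.26823 × 10^6 + 271434 ≈ 2.54 × 10^6 rad/s.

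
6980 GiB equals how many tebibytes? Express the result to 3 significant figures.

6.82 tebibytes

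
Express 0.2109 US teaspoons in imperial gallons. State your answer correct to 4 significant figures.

0.0002287 imp gal

1 US teaspoon = 0.00108421 imp gal.
So 0.2109 × 0.00108421 ≈ 0.0002287 imp gal.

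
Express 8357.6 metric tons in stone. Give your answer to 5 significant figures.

1 metric ton = 157.473 st.
Thus 8357.6 × 157.473 ≈ 1.3161e+6 st.

1.3161e+6 st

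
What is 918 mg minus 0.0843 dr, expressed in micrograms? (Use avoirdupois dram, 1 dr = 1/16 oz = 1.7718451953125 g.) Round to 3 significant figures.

918 mg = 918000 μg and 0.0843 dr = 149367 μg.
918000 − 149367 ≈ 769000 μg.

769000 micrograms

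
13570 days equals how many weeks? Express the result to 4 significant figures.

1 day = 0.142857 wk.
13570 × 0.142857 ≈ 1939 wk.

1939 wk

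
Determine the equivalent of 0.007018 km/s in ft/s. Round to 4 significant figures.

1 km/s = 3280.84 feet per second.
Then 0.007018 × 3280.84 ≈ 23.02 ft/s.

23.02 feet per second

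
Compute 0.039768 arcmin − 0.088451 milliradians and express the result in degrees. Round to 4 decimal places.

-0.0044 degrees

0.039768 arcmin = 0.000662800 ° and 0.088451 mrad = 0.00506787 °.
0.000662800 − 0.00506787 ≈ -0.0044 °.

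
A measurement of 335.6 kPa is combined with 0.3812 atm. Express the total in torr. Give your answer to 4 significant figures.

335.6 kPa = 2517.21 torr and 0.3812 atm = 289.712 torr.
2517.21 + 289.712 ≈ 2807 torr.

2807 torr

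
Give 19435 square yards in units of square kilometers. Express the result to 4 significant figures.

0.01625 square kilometers

1 square yard = 8.36127 × 10^-7 km².
Then 19435 × 8.36127 × 10^-7 ≈ 0.01625 km².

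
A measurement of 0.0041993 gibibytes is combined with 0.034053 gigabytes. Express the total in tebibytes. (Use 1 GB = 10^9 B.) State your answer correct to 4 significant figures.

3.507 × 10^-5 TiB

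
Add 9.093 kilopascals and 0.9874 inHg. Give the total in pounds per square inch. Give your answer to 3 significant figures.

1.80 psi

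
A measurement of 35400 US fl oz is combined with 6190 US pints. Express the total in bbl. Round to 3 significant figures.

25.0 oil barrels

35400 US fl oz = 6.58482 bbl and 6190 US pt = 18.4226 bbl.
6.58482 + 18.4226 ≈ 25.0 bbl.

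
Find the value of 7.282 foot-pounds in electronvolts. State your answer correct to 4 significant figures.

6.162 × 10^19 eV

1 foot-pound = 8.46235 × 10^18 electronvolts.
So 7.282 × 8.46235 × 10^18 ≈ 6.162 × 10^19 eV.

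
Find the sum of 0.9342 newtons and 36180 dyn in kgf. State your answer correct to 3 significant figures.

0.9342 N = 0.0952619 kgf and 36180 dyn = 0.0368933 kgf.
0.0952619 + 0.0368933 ≈ 0.132 kgf.

0.132 kgf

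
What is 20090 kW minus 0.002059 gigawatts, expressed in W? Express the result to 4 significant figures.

1.803e+7 W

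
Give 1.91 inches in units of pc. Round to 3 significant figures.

1.57e-18 pc

1 in = 8.23158e-19 parsecs.
Thus 1.91 × 8.23158e-19 ≈ 1.57e-18 pc.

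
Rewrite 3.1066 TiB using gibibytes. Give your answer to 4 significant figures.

3181 GiB

1 tebibyte = 1024.00 gibibytes.
So 3.1066 × 1024.00 ≈ 3181 GiB.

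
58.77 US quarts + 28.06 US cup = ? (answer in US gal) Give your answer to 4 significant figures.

16.45 US gallons

58.77 US qt = 14.6925 US gal and 28.06 US cup = 1.75375 US gal.
14.6925 + 1.75375 ≈ 16.45 US gal.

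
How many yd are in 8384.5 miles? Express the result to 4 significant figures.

1.476 × 10^7 yd

1 mi = 1760.00 yd.
So 8384.5 × 1760.00 ≈ 1.476 × 10^7 yd.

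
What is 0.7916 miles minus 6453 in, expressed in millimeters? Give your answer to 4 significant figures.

0.7916 mi = 1.27396 × 10^6 mm and 6453 in = 163906 mm.
1.27396 × 10^6 − 163906 ≈ 1.110 × 10^6 mm.

1.110 × 10^6 mm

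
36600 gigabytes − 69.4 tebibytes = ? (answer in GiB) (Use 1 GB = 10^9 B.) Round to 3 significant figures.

36600 GB = 34086.4 GiB and 69.4 TiB = 71065.6 GiB.
34086.4 − 71065.6 ≈ -37000 GiB.

-37000 gibibytes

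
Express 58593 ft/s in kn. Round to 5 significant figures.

34715 kn

1 foot per second = 0.592484 knots.
So 58593 × 0.592484 ≈ 34715 kn.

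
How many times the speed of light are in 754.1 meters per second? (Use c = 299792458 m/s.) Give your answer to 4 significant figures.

1 meter per second = 3.33564 × 10^-9 times the speed of light.
Then 754.1 × 3.33564 × 10^-9 ≈ 2.515 × 10^-6 c.

2.515 × 10^-6 c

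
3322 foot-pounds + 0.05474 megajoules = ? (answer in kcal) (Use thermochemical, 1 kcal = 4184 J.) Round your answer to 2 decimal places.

14.16 kilocalories

3322 ft·lbf = 1.07649 kcal and 0.05474 MJ = 13.0832 kcal.
1.07649 + 13.0832 ≈ 14.16 kcal.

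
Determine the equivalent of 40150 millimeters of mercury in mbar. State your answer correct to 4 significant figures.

53530 mbar

1 millimeter of mercury = 1.33322 mbar.
Then 40150 × 1.33322 ≈ 53530 mbar.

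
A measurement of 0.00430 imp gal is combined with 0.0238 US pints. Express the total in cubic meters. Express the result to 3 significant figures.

3.08 × 10^-5 m³

0.00430 imp gal = 1.95482 × 10^-5 m³ and 0.0238 US pt = 1.12616 × 10^-5 m³.
1.95482 × 10^-5 + 1.12616 × 10^-5 ≈ 3.08 × 10^-5 m³.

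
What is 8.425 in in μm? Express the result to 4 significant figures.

214000 micrometers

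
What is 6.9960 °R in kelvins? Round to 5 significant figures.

°R = K × 9/5.
Applying the formula gives 3.8867 K.

3.8867 kelvins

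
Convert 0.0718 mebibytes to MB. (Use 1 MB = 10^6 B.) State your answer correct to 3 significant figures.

1 mebibyte = 1.04858 megabytes.
Then 0.0718 × 1.04858 ≈ 0.0753 MB.

0.0753 MB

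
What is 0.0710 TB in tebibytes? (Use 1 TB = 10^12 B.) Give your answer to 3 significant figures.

1 terabyte = 0.909495 TiB.
0.0710 × 0.909495 ≈ 0.0646 TiB.

0.0646 tebibytes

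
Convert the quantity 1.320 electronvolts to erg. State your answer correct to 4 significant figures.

2.115e-12 erg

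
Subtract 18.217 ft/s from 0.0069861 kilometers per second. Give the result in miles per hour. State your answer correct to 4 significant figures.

3.207 miles per hour

0.0069861 km/s = 15.6275 mph and 18.217 ft/s = 12.4207 mph.
15.6275 − 12.4207 ≈ 3.207 mph.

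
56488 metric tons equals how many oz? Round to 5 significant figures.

1.9926 × 10^9 ounces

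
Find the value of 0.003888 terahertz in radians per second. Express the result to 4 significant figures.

1 THz = 6.28319 × 10^12 rad/s.
0.003888 × 6.28319 × 10^12 ≈ 2.443 × 10^10 rad/s.

2.443 × 10^10 radians per second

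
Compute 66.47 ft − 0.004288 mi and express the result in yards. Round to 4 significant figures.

14.61 yd

66.47 ft = 22.1567 yd and 0.004288 mi = 7.54688 yd.
22.1567 − 7.54688 ≈ 14.61 yd.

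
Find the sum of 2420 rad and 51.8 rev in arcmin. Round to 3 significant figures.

9.44e+6 arcmin

2420 rad = 8.31935e+6 arcmin and 51.8 rev = 1.11888e+6 arcmin.
8.31935e+6 + 1.11888e+6 ≈ 9.44e+6 arcmin.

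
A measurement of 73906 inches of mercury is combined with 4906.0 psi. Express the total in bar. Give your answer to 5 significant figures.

2841.0 bar

73906 inHg = 2502.74 bar and 4906.0 psi = 338.257 bar.
2502.74 + 338.257 ≈ 2841.0 bar.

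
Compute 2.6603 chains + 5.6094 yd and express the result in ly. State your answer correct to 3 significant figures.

6.20e-15 ly

2.6603 chain = 5.65672e-15 ly and 5.6094 yd = 5.42161e-16 ly.
5.65672e-15 + 5.42161e-16 ≈ 6.20e-15 ly.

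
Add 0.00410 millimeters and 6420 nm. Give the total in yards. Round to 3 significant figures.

0.00410 mm = 4.48381 × 10^-6 yd and 6420 nm = 7.02100 × 10^-6 yd.
4.48381 × 10^-6 + 7.02100 × 10^-6 ≈ 1.15 × 10^-5 yd.

1.15 × 10^-5 yd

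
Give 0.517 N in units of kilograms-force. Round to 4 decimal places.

0.0527 kilograms-force

1 newton = 0.101972 kilograms-force.
Then 0.517 × 0.101972 ≈ 0.0527 kgf.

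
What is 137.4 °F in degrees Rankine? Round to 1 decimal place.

597.1 degrees Rankine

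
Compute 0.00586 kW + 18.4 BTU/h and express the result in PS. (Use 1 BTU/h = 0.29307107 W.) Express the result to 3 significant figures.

0.00586 kW = 0.00796738 PS and 18.4 BTU/h = 0.00733177 PS.
0.00796738 + 0.00733177 ≈ 0.0153 PS.

0.0153 PS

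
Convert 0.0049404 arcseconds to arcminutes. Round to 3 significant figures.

1 arcsecond = 0.0166667 arcmin.
So 0.0049404 × 0.0166667 ≈ 8.23e-5 arcmin.

8.23e-5 arcmin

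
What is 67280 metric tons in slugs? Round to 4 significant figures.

4.610 × 10^6 slug

1 metric ton = 68.5218 slug.
Thus 67280 × 68.5218 ≈ 4.610 × 10^6 slug.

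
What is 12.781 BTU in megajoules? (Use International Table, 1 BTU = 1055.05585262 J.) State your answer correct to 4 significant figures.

0.01348 MJ

1 British thermal unit = 0.00105506 MJ.
Thus 12.781 × 0.00105506 ≈ 0.01348 MJ.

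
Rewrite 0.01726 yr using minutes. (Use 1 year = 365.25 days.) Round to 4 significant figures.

9078 min

1 yr = 525960 minutes.
So 0.01726 × 525960 ≈ 9078 min.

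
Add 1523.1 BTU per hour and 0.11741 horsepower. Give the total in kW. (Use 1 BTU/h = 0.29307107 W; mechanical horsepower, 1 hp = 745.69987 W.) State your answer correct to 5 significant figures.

1523.1 BTU/h = 0.446377 kW and 0.11741 hp = 0.0875526 kW.
0.446377 + 0.0875526 ≈ 0.53393 kW.

0.53393 kilowatts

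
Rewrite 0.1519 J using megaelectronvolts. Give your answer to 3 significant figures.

9.48e+11 MeV

1 joule = 6.24151e+12 megaelectronvolts.
Then 0.1519 × 6.24151e+12 ≈ 9.48e+11 MeV.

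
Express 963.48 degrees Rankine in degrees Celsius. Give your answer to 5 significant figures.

262.12 °C

°R = (°C + 273.15) × 9/5.
Applying the formula gives 262.12 °C.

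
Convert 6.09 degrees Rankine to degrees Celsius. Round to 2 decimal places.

°R = (°C + 273.15) × 9/5.
Applying the formula gives -269.77 °C.

-269.77 °C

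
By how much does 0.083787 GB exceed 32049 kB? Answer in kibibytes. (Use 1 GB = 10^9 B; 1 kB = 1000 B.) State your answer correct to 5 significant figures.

50525 kibibytes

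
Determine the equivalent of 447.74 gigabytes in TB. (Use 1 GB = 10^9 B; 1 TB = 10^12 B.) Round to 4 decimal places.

1 GB = 0.00100000 TB.
So 447.74 × 0.00100000 ≈ 0.4477 TB.

0.4477 terabytes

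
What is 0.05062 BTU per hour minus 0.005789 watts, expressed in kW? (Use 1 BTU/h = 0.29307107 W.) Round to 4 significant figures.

9.046 × 10^-6 kW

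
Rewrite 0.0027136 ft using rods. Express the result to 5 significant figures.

0.00016446 rods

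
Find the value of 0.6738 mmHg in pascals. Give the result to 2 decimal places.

89.83 Pa

1 mmHg = 133.322 Pa.
Thus 0.6738 × 133.322 ≈ 89.83 Pa.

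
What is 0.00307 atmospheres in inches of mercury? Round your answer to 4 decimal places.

0.0919 inHg

1 atmosphere = 29.9213 inHg.
So 0.00307 × 29.9213 ≈ 0.0919 inHg.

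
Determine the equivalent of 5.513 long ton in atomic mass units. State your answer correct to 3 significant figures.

1 long ton = 6.11878 × 10^29 atomic mass units.
So 5.513 × 6.11878 × 10^29 ≈ 3.37 × 10^30 u.

3.37 × 10^30 atomic mass units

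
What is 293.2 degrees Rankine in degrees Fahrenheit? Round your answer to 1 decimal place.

-166.5 degrees Fahrenheit

°R = °F + 459.67.
Applying the formula gives -166.5 °F.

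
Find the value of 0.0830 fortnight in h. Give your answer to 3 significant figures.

27.9 hours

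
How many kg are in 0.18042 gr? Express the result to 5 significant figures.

1.1691e-5 kg

1 gr = 6.47989e-5 kilograms.
So 0.18042 × 6.47989e-5 ≈ 1.1691e-5 kg.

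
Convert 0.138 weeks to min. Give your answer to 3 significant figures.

1390 min

1 wk = 10080.0 min.
Thus 0.138 × 10080.0 ≈ 1390 min.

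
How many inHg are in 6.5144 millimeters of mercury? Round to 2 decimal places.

1 millimeter of mercury = 0.0393701 inches of mercury.
Then 6.5144 × 0.0393701 ≈ 0.26 inHg.

0.26 inHg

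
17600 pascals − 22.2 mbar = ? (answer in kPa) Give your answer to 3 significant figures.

17600 Pa = 17.6000 kPa and 22.2 mbar = 2.22000 kPa.
17.6000 − 2.22000 ≈ 15.4 kPa.

15.4 kilopascals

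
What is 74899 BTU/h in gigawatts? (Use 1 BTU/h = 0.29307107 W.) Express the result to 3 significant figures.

1 BTU/h = 2.93071e-10 GW.
So 74899 × 2.93071e-10 ≈ 2.20e-5 GW.

2.20e-5 gigawatts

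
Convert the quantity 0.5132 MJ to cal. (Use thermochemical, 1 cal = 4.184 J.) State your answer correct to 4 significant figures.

1 megajoule = 239006 cal.
Thus 0.5132 × 239006 ≈ 122700 cal.

122700 cal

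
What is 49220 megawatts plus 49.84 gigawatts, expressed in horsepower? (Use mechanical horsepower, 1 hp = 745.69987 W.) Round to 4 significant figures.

1.328 × 10^8 hp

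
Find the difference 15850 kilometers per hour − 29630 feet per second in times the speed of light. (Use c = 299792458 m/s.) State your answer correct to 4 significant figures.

15850 km/h = 1.46861e-5 c and 29630 ft/s = 3.01249e-5 c.
1.46861e-5 − 3.01249e-5 ≈ -1.544e-5 c.

-1.544e-5 times the speed of light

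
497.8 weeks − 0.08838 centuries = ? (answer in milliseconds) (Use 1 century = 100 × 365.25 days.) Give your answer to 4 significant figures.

497.8 wk = 3.01069 × 10^11 ms and 0.08838 century = 2.78906 × 10^11 ms.
3.01069 × 10^11 − 2.78906 × 10^11 ≈ 2.216 × 10^10 ms.

2.216 × 10^10 milliseconds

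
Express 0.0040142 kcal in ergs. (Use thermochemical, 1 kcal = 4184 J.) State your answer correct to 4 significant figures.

1.680e+8 ergs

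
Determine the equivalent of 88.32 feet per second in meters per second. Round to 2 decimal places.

26.92 m/s

1 ft/s = 0.304800 meters per second.
Then 88.32 × 0.304800 ≈ 26.92 m/s.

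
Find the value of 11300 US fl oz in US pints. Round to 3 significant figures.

706 US pt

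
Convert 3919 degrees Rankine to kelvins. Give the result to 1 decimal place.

°R = K × 9/5.
Applying the formula gives 2177.2 K.

2177.2 kelvins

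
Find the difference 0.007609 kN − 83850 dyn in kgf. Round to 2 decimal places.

0.007609 kN = 0.775902 kgf and 83850 dyn = 0.0855032 kgf.
0.775902 − 0.0855032 ≈ 0.69 kgf.

0.69 kgf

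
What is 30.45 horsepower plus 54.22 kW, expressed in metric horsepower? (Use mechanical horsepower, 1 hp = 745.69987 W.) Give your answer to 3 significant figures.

105 metric horsepower

30.45 hp = 30.8723 PS and 54.22 kW = 73.7187 PS.
30.8723 + 73.7187 ≈ 105 PS.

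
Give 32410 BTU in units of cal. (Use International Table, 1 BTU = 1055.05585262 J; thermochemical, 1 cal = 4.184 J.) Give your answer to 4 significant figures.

1 BTU = 252.164 cal.
32410 × 252.164 ≈ 8.173 × 10^6 cal.

8.173 × 10^6 cal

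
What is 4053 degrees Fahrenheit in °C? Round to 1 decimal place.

°F = °C × 9/5 + 32.
Applying the formula gives 2233.9 °C.

2233.9 degrees Celsius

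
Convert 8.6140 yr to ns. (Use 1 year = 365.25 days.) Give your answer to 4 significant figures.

2.718e+17 ns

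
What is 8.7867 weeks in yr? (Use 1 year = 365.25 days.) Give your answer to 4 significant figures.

1 wk = 0.0191650 years.
8.7867 × 0.0191650 ≈ 0.1684 yr.

0.1684 yr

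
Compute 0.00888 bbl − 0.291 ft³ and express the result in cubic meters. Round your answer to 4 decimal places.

-0.0068 m³

0.00888 bbl = 0.00141181 m³ and 0.291 ft³ = 0.00824020 m³.
0.00141181 − 0.00824020 ≈ -0.0068 m³.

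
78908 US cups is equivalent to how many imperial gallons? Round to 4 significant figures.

4107 imp gal

1 US cup = 0.0520421 imp gal.
78908 × 0.0520421 ≈ 4107 imp gal.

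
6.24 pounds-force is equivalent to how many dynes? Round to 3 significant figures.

2.78 × 10^6 dyn

1 pound-force = 444822 dynes.
6.24 × 444822 ≈ 2.78 × 10^6 dyn.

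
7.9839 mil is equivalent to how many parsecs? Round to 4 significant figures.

6.572e-21 pc

1 mil = 8.23158e-22 pc.
So 7.9839 × 8.23158e-22 ≈ 6.572e-21 pc.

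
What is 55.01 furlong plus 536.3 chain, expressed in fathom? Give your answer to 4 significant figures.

55.01 furlong = 6051.10 fathom and 536.3 chain = 5899.30 fathom.
6051.10 + 5899.30 ≈ 11950 fathom.

11950 fathom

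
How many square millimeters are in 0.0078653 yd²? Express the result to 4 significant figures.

6576 mm²

1 square yard = 836127 mm².
Thus 0.0078653 × 836127 ≈ 6576 mm².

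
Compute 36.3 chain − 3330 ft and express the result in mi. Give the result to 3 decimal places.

-0.177 miles

36.3 chain = 0.453750 mi and 3330 ft = 0.630682 mi.
0.453750 − 0.630682 ≈ -0.177 mi.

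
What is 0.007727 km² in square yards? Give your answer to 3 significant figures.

9240 yd²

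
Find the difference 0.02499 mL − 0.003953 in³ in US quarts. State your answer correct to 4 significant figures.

-4.204 × 10^-5 US qt

0.02499 mL = 2.64066 × 10^-5 US qt and 0.003953 in³ = 6.84502 × 10^-5 US qt.
2.64066 × 10^-5 − 6.84502 × 10^-5 ≈ -4.204 × 10^-5 US qt.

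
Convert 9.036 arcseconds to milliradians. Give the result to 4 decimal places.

0.0438 milliradians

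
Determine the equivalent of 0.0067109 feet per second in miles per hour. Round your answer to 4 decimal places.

0.0046 miles per hour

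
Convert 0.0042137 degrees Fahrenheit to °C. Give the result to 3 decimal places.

°F = °C × 9/5 + 32.
Applying the formula gives -17.775 °C.

-17.775 °C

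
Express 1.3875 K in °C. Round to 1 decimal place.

-271.8 degrees Celsius

K = °C + 273.15.
Applying the formula gives -271.8 °C.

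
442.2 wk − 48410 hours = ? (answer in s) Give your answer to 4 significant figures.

442.2 wk = 2.67443 × 10^8 s and 48410 h = 1.74276 × 10^8 s.
2.67443 × 10^8 − 1.74276 × 10^8 ≈ 9.317 × 10^7 s.

9.317 × 10^7 seconds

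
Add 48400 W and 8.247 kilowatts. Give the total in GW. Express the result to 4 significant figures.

48400 W = 4.84000e-5 GW and 8.247 kW = 8.24700e-6 GW.
4.84000e-5 + 8.24700e-6 ≈ 5.665e-5 GW.

5.665e-5 GW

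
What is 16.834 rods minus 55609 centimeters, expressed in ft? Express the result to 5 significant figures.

-1546.7 ft

16.834 rod = 277.761 ft and 55609 cm = 1824.44 ft.
277.761 − 1824.44 ≈ -1546.7 ft.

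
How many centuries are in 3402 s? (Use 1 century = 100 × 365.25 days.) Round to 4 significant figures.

1.078e-6 century

1 second = 3.16881e-10 centuries.
So 3402 × 3.16881e-10 ≈ 1.078e-6 century.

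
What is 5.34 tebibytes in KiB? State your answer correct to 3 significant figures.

5.73 × 10^9 KiB

1 TiB = 1.07374 × 10^9 KiB.
Then 5.34 × 1.07374 × 10^9 ≈ 5.73 × 10^9 KiB.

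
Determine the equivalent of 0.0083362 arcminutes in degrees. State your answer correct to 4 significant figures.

1 arcminute = 0.0166667 degrees.
So 0.0083362 × 0.0166667 ≈ 0.0001389 °.

0.0001389 °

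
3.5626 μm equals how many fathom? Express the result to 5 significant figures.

1.9481 × 10^-6 fathoms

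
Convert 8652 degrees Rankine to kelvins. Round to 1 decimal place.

°R = K × 9/5.
Applying the formula gives 4806.7 K.

4806.7 kelvins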